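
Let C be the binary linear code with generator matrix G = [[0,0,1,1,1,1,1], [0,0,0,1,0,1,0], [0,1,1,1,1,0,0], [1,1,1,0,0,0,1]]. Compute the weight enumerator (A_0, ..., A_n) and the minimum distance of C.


Weight distribution: A_0 = 1, A_2 = 1, A_3 = 6, A_4 = 5, A_5 = 2, A_6 = 1. Minimum distance d = 2.

Enumerate all 2^4 = 16 messages m ∈ F_2^4.
For each, compute codeword c = mG in F_2^7, then tally its weight.
  m = 0000 → c = 0000000, weight = 0.
  m = 1000 → c = 0011111, weight = 5.
  m = 0100 → c = 0001010, weight = 2.
  m = 1100 → c = 0010101, weight = 3.
  m = 0010 → c = 0111100, weight = 4.
  m = 1010 → c = 0100011, weight = 3.
  m = 0110 → c = 0110110, weight = 4.
  m = 1110 → c = 0101001, weight = 3.
  m = 0001 → c = 1110001, weight = 4.
  m = 1001 → c = 1101110, weight = 5.
  m = 0101 → c = 1111011, weight = 6.
  m = 1101 → c = 1100100, weight = 3.
  m = 0011 → c = 1001101, weight = 4.
  m = 1011 → c = 1010010, weight = 3.
  m = 0111 → c = 1000111, weight = 4.
  m = 1111 → c = 1011000, weight = 3.
Tally weights:
  weight 0: 1 codewords.
  weight 2: 1 codewords.
  weight 3: 6 codewords.
  weight 4: 5 codewords.
  weight 5: 2 codewords.
  weight 6: 1 codewords.
Minimum distance d = smallest w > 0 with A_w > 0 = 2.
Sanity: Σ A_w = 16 = 2^4 = 16 ✓.


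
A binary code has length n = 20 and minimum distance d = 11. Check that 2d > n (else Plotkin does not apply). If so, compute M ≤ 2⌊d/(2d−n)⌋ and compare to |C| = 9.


Plotkin bound M ≤ 10; given |C| = 9 ≤ bound (satisfied).

Check applicability: 2d = 22, n = 20.
2d − n = 2 > 0, so Plotkin applies.
Compute d/(2d−n) = 11/2 ≈ 5.5000.
⌊d/(2d−n)⌋ = 5.
Plotkin bound: M ≤ 2·5 = 10.
Given |C| = 9, check: satisfied.
This |C| is below the Plotkin bound.


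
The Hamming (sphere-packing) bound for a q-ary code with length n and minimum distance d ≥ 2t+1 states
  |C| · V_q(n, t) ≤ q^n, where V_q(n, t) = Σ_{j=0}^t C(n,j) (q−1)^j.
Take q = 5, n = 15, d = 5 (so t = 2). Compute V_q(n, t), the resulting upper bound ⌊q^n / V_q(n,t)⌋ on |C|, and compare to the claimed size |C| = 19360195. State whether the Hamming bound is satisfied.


V_q(n, t) = 1741, q^n = 30517578125, Hamming bound = 17528764, |C| = 19360195 > bound (violated).

Step 1: Compute V_q(n, t) = Σ_{j=0}^2 C(n, j) (q−1)^j.
  j = 0: C(15,0)·(4)^0 = 1·1 = 1.
  j = 1: C(15,1)·(4)^1 = 15·4 = 60.
  j = 2: C(15,2)·(4)^2 = 105·16 = 1680.
  V_q(n, t) = 1 + 60 + 1680 = 1741.
Step 2: q^n = 5^15 = 30517578125.
Step 3: Hamming bound ⌊q^n / V_q(n,t)⌋ = ⌊30517578125/1741⌋ = 17528764.
Step 4: Compare |C| = 19360195 to 17528764: violated.
The claimed |C| lies above the Hamming bound, so no 5-ary code of length 15 with d ≥ 5 can have 19360195 codewords.


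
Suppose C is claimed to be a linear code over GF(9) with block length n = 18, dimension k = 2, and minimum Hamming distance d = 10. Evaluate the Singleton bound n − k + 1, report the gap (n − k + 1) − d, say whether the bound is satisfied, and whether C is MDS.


Singleton RHS = n − k + 1 = 17, slack = 7, bound satisfied, not MDS.

Singleton bound: d ≤ n − k + 1.
Here n = 18, k = 2, so n − k + 1 = 17.
Given d = 10, check d ≤ 17: YES.
Slack = (n − k + 1) − d = 7.
The code is NOT MDS (slack = 7 > 0).
Description: the claimed parameters are [18, 2, 10]_9; such a code would be non-MDS.


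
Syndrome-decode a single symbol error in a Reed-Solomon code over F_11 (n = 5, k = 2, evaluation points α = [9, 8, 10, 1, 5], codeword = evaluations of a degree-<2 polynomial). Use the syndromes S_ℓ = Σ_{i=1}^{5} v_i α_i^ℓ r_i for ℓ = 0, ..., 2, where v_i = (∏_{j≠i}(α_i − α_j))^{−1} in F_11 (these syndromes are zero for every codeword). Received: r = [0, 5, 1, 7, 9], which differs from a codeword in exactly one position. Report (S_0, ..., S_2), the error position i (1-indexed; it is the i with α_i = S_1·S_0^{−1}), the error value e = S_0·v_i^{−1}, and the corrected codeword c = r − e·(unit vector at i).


S = (3, 8, 3), error at position 3, error magnitude e = 6, c = [0, 5, 6, 7, 9].

Step 1: column multipliers v_i = (∏_{j≠i}(α_i − α_j))^{−1} mod 11.
  i = 1 (α = 9): (9−8)(9−10)(9−1)(9−5) = 1·(−1)·8·4 = −32 ≡ 1, so v_1 = 1^{−1} = 1 (mod 11).
  i = 2 (α = 8): (8−9)(8−10)(8−1)(8−5) = (−1)·(−2)·7·3 = 42 ≡ 9, so v_2 = 9^{−1} = 5 (mod 11).
  i = 3 (α = 10): (10−9)(10−8)(10−1)(10−5) = 1·2·9·5 = 90 ≡ 2, so v_3 = 2^{−1} = 6 (mod 11).
  i = 4 (α = 1): (1−9)(1−8)(1−10)(1−5) = (−8)·(−7)·(−9)·(−4) = 2016 ≡ 3, so v_4 = 3^{−1} = 4 (mod 11).
  i = 5 (α = 5): (5−9)(5−8)(5−10)(5−1) = (−4)·(−3)·(−5)·4 = −240 ≡ 2, so v_5 = 2^{−1} = 6 (mod 11).
  v = [1, 5, 6, 4, 6].
Step 2: syndromes of r = [0, 5, 1, 7, 9] (all sums mod 11).
  S_0 = Σ v_i r_i = 1·0 + 5·5 + 6·1 + 4·7 + 6·9 = 113 ≡ 3.
  S_1 = Σ v_i α_i r_i = 1·9·0 + 5·8·5 + 6·10·1 + 4·1·7 + 6·5·9 = 558 ≡ 8.
  α_i^2 mod 11 = [4, 9, 1, 1, 3].
  S_2 = Σ v_i α_i^2 r_i = 1·4·0 + 5·9·5 + 6·1·1 + 4·1·7 + 6·3·9 = 421 ≡ 3.
  S = (3, 8, 3) ≠ 0, so r is not a codeword (an error is present).
Step 3: locate the error. For a single error e at position i, S_ℓ = v_i·e·α_i^ℓ, so α_err = S_1/S_0.
  S_0^{−1} = 3^{−1} = 4 (mod 11), so α_err = 8·4 = 32 ≡ 10 = α_3. Error position i = 3.
  Consistency check: S_2/S_1 = 3·7 = 21 ≡ 10 = α_err ✓ (single-error assumption holds).
Step 4: error magnitude e = S_0/v_3 = S_0·∏_{j≠3}(α_3 − α_j) = 3·2 = 6 ≡ 6 (mod 11).
Step 5: correct position 3: c_3 = r_3 − e = 1 − 6 ≡ 6 (mod 11). Hence c = [0, 5, 6, 7, 9].
  Check: interpolating c through the α_i gives m(x) = 1 + 6·x (degree < 2) with m(α_i) = c_i for every i, so c is indeed a codeword.


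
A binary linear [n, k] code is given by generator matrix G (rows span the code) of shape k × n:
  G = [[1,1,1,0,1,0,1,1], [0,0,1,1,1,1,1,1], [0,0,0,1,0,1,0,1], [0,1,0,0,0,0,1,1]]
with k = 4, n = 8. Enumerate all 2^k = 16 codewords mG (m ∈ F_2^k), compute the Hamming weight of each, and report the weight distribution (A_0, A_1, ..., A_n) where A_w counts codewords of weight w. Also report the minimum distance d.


Weight distribution: A_0 = 1, A_2 = 1, A_3 = 5, A_4 = 3, A_5 = 2, A_6 = 3, A_7 = 1. Minimum distance d = 2.

Enumerate all 2^4 = 16 messages m ∈ F_2^4.
For each, compute codeword c = mG in F_2^8, then tally its weight.
  m = 0000 → c = 00000000, weight = 0.
  m = 1000 → c = 11101011, weight = 6.
  m = 0100 → c = 00111111, weight = 6.
  m = 1100 → c = 11010100, weight = 4.
  m = 0010 → c = 00010101, weight = 3.
  m = 1010 → c = 11111110, weight = 7.
  m = 0110 → c = 00101010, weight = 3.
  m = 1110 → c = 11000001, weight = 3.
  m = 0001 → c = 01000011, weight = 3.
  m = 1001 → c = 10101000, weight = 3.
  m = 0101 → c = 01111100, weight = 5.
  m = 1101 → c = 10010111, weight = 5.
  m = 0011 → c = 01010110, weight = 4.
  m = 1011 → c = 10111101, weight = 6.
  m = 0111 → c = 01101001, weight = 4.
  m = 1111 → c = 10000010, weight = 2.
Tally weights:
  weight 0: 1 codewords.
  weight 2: 1 codewords.
  weight 3: 5 codewords.
  weight 4: 3 codewords.
  weight 5: 2 codewords.
  weight 6: 3 codewords.
  weight 7: 1 codewords.
Minimum distance d = smallest w > 0 with A_w > 0 = 2.
Sanity: Σ A_w = 16 = 2^4 = 16 ✓.


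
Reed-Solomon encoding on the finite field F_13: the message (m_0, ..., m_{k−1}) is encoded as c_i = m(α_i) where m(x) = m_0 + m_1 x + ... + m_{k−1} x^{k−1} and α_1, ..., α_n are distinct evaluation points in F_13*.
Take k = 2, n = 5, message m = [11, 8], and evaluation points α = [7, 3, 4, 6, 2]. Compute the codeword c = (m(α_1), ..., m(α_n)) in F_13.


c = [2, 9, 4, 7, 1]

Message polynomial: m(x) = 11 + 8·x (mod 13).
For each evaluation point α_i, compute m(α_i) mod 13:
  α_1 = 7: Horner steps 8 → 2, so m(7) = 2.
  α_2 = 3: Horner steps 8 → 9, so m(3) = 9.
  α_3 = 4: Horner steps 8 → 4, so m(4) = 4.
  α_4 = 6: Horner steps 8 → 7, so m(6) = 7.
  α_5 = 2: Horner steps 8 → 1, so m(2) = 1.
Codeword c = [2, 9, 4, 7, 1] ∈ F_13^5.


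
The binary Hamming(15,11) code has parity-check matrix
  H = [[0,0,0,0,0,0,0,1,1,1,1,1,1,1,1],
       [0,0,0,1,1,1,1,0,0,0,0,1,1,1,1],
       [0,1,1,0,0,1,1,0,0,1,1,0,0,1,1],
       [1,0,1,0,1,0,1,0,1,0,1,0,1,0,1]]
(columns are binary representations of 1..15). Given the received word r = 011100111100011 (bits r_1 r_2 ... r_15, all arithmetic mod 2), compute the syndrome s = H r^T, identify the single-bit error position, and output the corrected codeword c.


s = (1, 0, 0, 0)^T, error position = 8, corrected codeword c = 011100101100011

Compute s = H r^T mod 2 one row at a time:
  s_1 = 1 + 1 + 1 + 0 + 0 + 0 + 1 + 1 = 5 ≡ 1 (mod 2).
  s_2 = 1 + 0 + 0 + 1 + 0 + 0 + 1 + 1 = 4 ≡ 0 (mod 2).
  s_3 = 1 + 1 + 0 + 1 + 1 + 0 + 1 + 1 = 6 ≡ 0 (mod 2).
  s_4 = 0 + 1 + 0 + 1 + 1 + 0 + 0 + 1 = 4 ≡ 0 (mod 2).
s = (1, 0, 0, 0)^T — this equals column 8 of H (binary 1000), so error is at position 8.
Correct: flip bit 8 of r = 011100111100011 to get c = 011100101100011.


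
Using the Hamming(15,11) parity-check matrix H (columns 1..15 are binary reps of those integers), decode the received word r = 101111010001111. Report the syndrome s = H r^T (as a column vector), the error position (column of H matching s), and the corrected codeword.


s = (1, 1, 0, 1)^T, error position = 13, corrected codeword c = 101111010001011

Compute s = H r^T mod 2 one row at a time:
  s_1 = 1 + 0 + 0 + 0 + 1 + 1 + 1 + 1 = 5 ≡ 1 (mod 2).
  s_2 = 1 + 1 + 1 + 0 + 1 + 1 + 1 + 1 = 7 ≡ 1 (mod 2).
  s_3 = 0 + 1 + 1 + 0 + 0 + 0 + 1 + 1 = 4 ≡ 0 (mod 2).
  s_4 = 1 + 1 + 1 + 0 + 0 + 0 + 1 + 1 = 5 ≡ 1 (mod 2).
s = (1, 1, 0, 1)^T — this equals column 13 of H (binary 1101), so error is at position 13.
Correct: flip bit 13 of r = 101111010001111 to get c = 101111010001011.


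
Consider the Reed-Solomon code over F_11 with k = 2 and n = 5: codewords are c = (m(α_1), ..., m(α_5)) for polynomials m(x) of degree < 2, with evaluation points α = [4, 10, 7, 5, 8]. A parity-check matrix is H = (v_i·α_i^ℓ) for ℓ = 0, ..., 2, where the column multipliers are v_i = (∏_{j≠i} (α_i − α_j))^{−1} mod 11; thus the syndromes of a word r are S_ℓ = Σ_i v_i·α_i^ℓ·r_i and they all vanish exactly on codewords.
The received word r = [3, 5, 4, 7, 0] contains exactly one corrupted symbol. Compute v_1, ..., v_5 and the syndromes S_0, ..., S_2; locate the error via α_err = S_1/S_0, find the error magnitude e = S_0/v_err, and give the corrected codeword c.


S = (4, 10, 3), error at position 5, error magnitude e = 3, c = [3, 5, 4, 7, 8].

Step 1: column multipliers v_i = (∏_{j≠i}(α_i − α_j))^{−1} mod 11.
  i = 1 (α = 4): (4−10)(4−7)(4−5)(4−8) = (−6)·(−3)·(−1)·(−4) = 72 ≡ 6, so v_1 = 6^{−1} = 2 (mod 11).
  i = 2 (α = 10): (10−4)(10−7)(10−5)(10−8) = 6·3·5·2 = 180 ≡ 4, so v_2 = 4^{−1} = 3 (mod 11).
  i = 3 (α = 7): (7−4)(7−10)(7−5)(7−8) = 3·(−3)·2·(−1) = 18 ≡ 7, so v_3 = 7^{−1} = 8 (mod 11).
  i = 4 (α = 5): (5−4)(5−10)(5−7)(5−8) = 1·(−5)·(−2)·(−3) = −30 ≡ 3, so v_4 = 3^{−1} = 4 (mod 11).
  i = 5 (α = 8): (8−4)(8−10)(8−7)(8−5) = 4·(−2)·1·3 = −24 ≡ 9, so v_5 = 9^{−1} = 5 (mod 11).
  v = [2, 3, 8, 4, 5].
Step 2: syndromes of r = [3, 5, 4, 7, 0] (all sums mod 11).
  S_0 = Σ v_i r_i = 2·3 + 3·5 + 8·4 + 4·7 + 5·0 = 81 ≡ 4.
  S_1 = Σ v_i α_i r_i = 2·4·3 + 3·10·5 + 8·7·4 + 4·5·7 + 5·8·0 = 538 ≡ 10.
  α_i^2 mod 11 = [5, 1, 5, 3, 9].
  S_2 = Σ v_i α_i^2 r_i = 2·5·3 + 3·1·5 + 8·5·4 + 4·3·7 + 5·9·0 = 289 ≡ 3.
  S = (4, 10, 3) ≠ 0, so r is not a codeword (an error is present).
Step 3: locate the error. For a single error e at position i, S_ℓ = v_i·e·α_i^ℓ, so α_err = S_1/S_0.
  S_0^{−1} = 4^{−1} = 3 (mod 11), so α_err = 10·3 = 30 ≡ 8 = α_5. Error position i = 5.
  Consistency check: S_2/S_1 = 3·10 = 30 ≡ 8 = α_err ✓ (single-error assumption holds).
Step 4: error magnitude e = S_0/v_5 = S_0·∏_{j≠5}(α_5 − α_j) = 4·9 = 36 ≡ 3 (mod 11).
Step 5: correct position 5: c_5 = r_5 − e = 0 − 3 ≡ 8 (mod 11). Hence c = [3, 5, 4, 7, 8].
  Check: interpolating c through the α_i gives m(x) = 9 + 4·x (degree < 2) with m(α_i) = c_i for every i, so c is indeed a codeword.


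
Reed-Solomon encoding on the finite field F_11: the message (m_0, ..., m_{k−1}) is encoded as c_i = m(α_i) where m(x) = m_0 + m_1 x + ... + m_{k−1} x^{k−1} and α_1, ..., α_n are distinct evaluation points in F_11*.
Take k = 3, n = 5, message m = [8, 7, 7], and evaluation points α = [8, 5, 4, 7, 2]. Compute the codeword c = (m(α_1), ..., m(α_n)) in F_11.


c = [6, 9, 5, 4, 6]

Message polynomial: m(x) = 8 + 7·x + 7·x^2 (mod 11).
For each evaluation point α_i, compute m(α_i) mod 11:
  α_1 = 8: Horner steps 7 → 8 → 6, so m(8) = 6.
  α_2 = 5: Horner steps 7 → 9 → 9, so m(5) = 9.
  α_3 = 4: Horner steps 7 → 2 → 5, so m(4) = 5.
  α_4 = 7: Horner steps 7 → 1 → 4, so m(7) = 4.
  α_5 = 2: Horner steps 7 → 10 → 6, so m(2) = 6.
Codeword c = [6, 9, 5, 4, 6] ∈ F_11^5.


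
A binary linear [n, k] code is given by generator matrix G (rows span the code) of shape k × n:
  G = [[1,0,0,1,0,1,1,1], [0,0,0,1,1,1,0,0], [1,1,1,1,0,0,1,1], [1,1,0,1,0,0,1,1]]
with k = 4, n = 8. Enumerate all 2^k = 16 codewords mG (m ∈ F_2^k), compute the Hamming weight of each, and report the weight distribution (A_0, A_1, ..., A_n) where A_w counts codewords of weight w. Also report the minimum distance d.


Weight distribution: A_0 = 1, A_1 = 1, A_2 = 1, A_3 = 3, A_4 = 3, A_5 = 3, A_6 = 3, A_7 = 1. Minimum distance d = 1.

Enumerate all 2^4 = 16 messages m ∈ F_2^4.
For each, compute codeword c = mG in F_2^8, then tally its weight.
  m = 0000 → c = 00000000, weight = 0.
  m = 1000 → c = 10010111, weight = 5.
  m = 0100 → c = 00011100, weight = 3.
  m = 1100 → c = 10001011, weight = 4.
  m = 0010 → c = 11110011, weight = 6.
  m = 1010 → c = 01100100, weight = 3.
  m = 0110 → c = 11101111, weight = 7.
  m = 1110 → c = 01111000, weight = 4.
  m = 0001 → c = 11010011, weight = 5.
  m = 1001 → c = 01000100, weight = 2.
  m = 0101 → c = 11001111, weight = 6.
  m = 1101 → c = 01011000, weight = 3.
  m = 0011 → c = 00100000, weight = 1.
  m = 1011 → c = 10110111, weight = 6.
  m = 0111 → c = 00111100, weight = 4.
  m = 1111 → c = 10101011, weight = 5.
Tally weights:
  weight 0: 1 codewords.
  weight 1: 1 codewords.
  weight 2: 1 codewords.
  weight 3: 3 codewords.
  weight 4: 3 codewords.
  weight 5: 3 codewords.
  weight 6: 3 codewords.
  weight 7: 1 codewords.
Minimum distance d = smallest w > 0 with A_w > 0 = 1.
Sanity: Σ A_w = 16 = 2^4 = 16 ✓.


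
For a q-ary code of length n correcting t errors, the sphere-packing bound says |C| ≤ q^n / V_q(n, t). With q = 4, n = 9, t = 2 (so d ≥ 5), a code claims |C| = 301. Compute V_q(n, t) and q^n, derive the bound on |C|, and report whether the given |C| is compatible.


V_q(n, t) = 352, q^n = 262144, Hamming bound = 744, |C| = 301 ≤ bound (satisfied).

Step 1: Compute V_q(n, t) = Σ_{j=0}^2 C(n, j) (q−1)^j.
  j = 0: C(9,0)·(3)^0 = 1·1 = 1.
  j = 1: C(9,1)·(3)^1 = 9·3 = 27.
  j = 2: C(9,2)·(3)^2 = 36·9 = 324.
  V_q(n, t) = 1 + 27 + 324 = 352.
Step 2: q^n = 4^9 = 262144.
Step 3: Hamming bound ⌊q^n / V_q(n,t)⌋ = ⌊262144/352⌋ = 744.
Step 4: Compare |C| = 301 to 744: satisfied.
The claimed |C| lies below the Hamming bound.


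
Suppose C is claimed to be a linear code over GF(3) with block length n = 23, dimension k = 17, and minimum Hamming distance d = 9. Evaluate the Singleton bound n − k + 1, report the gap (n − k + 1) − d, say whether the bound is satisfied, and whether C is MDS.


Singleton RHS = n − k + 1 = 7, slack = -2, bound violated (no such code; not MDS).

Singleton bound: d ≤ n − k + 1.
Here n = 23, k = 17, so n − k + 1 = 7.
Given d = 9, check d ≤ 7: NO.
Slack = (n − k + 1) − d = -2.
The slack is negative: d = 9 exceeds n − k + 1 = 7 by 2, so the Singleton bound is violated and no linear [23, 17, 9]_3 code can exist. In particular it is not MDS (MDS requires d = n − k + 1 exactly).
Description: the claimed parameters are [23, 17, 9]_3; such a code would be impossible (violates the Singleton bound).


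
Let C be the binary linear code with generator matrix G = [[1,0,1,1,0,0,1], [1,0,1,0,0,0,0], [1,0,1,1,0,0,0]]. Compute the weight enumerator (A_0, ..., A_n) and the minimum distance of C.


Weight distribution: A_0 = 1, A_1 = 2, A_2 = 2, A_3 = 2, A_4 = 1. Minimum distance d = 1.

Enumerate all 2^3 = 8 messages m ∈ F_2^3.
For each, compute codeword c = mG in F_2^7, then tally its weight.
  m = 000 → c = 0000000, weight = 0.
  m = 100 → c = 1011001, weight = 4.
  m = 010 → c = 1010000, weight = 2.
  m = 110 → c = 0001001, weight = 2.
  m = 001 → c = 1011000, weight = 3.
  m = 101 → c = 0000001, weight = 1.
  m = 011 → c = 0001000, weight = 1.
  m = 111 → c = 1010001, weight = 3.
Tally weights:
  weight 0: 1 codewords.
  weight 1: 2 codewords.
  weight 2: 2 codewords.
  weight 3: 2 codewords.
  weight 4: 1 codewords.
Minimum distance d = smallest w > 0 with A_w > 0 = 1.
Sanity: Σ A_w = 8 = 2^3 = 8 ✓.


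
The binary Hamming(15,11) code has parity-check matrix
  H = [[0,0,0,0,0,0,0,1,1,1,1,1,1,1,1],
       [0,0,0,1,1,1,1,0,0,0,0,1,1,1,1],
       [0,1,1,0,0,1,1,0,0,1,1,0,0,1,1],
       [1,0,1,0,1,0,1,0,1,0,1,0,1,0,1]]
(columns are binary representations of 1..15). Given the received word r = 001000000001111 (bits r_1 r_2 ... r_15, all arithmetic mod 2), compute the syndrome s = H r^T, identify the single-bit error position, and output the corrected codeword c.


s = (0, 0, 1, 1)^T, error position = 3, corrected codeword c = 000000000001111

Compute s = H r^T mod 2 one row at a time:
  s_1 = 0 + 0 + 0 + 0 + 1 + 1 + 1 + 1 = 4 ≡ 0 (mod 2).
  s_2 = 0 + 0 + 0 + 0 + 1 + 1 + 1 + 1 = 4 ≡ 0 (mod 2).
  s_3 = 0 + 1 + 0 + 0 + 0 + 0 + 1 + 1 = 3 ≡ 1 (mod 2).
  s_4 = 0 + 1 + 0 + 0 + 0 + 0 + 1 + 1 = 3 ≡ 1 (mod 2).
s = (0, 0, 1, 1)^T — this equals column 3 of H (binary 0011), so error is at position 3.
Correct: flip bit 3 of r = 001000000001111 to get c = 000000000001111.


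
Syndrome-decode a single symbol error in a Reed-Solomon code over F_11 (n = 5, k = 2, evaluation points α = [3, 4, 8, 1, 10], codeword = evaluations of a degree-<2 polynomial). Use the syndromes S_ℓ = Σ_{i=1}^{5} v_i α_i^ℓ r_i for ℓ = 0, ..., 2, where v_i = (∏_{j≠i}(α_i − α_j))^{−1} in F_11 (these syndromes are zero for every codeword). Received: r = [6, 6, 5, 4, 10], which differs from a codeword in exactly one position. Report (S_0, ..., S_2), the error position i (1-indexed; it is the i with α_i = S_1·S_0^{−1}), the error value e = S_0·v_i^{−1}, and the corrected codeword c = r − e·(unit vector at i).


S = (9, 5, 4), error at position 1, error magnitude e = 8, c = [9, 6, 5, 4, 10].

Step 1: column multipliers v_i = (∏_{j≠i}(α_i − α_j))^{−1} mod 11.
  i = 1 (α = 3): (3−4)(3−8)(3−1)(3−10) = (−1)·(−5)·2·(−7) = −70 ≡ 7, so v_1 = 7^{−1} = 8 (mod 11).
  i = 2 (α = 4): (4−3)(4−8)(4−1)(4−10) = 1·(−4)·3·(−6) = 72 ≡ 6, so v_2 = 6^{−1} = 2 (mod 11).
  i = 3 (α = 8): (8−3)(8−4)(8−1)(8−10) = 5·4·7·(−2) = −280 ≡ 6, so v_3 = 6^{−1} = 2 (mod 11).
  i = 4 (α = 1): (1−3)(1−4)(1−8)(1−10) = (−2)·(−3)·(−7)·(−9) = 378 ≡ 4, so v_4 = 4^{−1} = 3 (mod 11).
  i = 5 (α = 10): (10−3)(10−4)(10−8)(10−1) = 7·6·2·9 = 756 ≡ 8, so v_5 = 8^{−1} = 7 (mod 11).
  v = [8, 2, 2, 3, 7].
Step 2: syndromes of r = [6, 6, 5, 4, 10] (all sums mod 11).
  S_0 = Σ v_i r_i = 8·6 + 2·6 + 2·5 + 3·4 + 7·10 = 152 ≡ 9.
  S_1 = Σ v_i α_i r_i = 8·3·6 + 2·4·6 + 2·8·5 + 3·1·4 + 7·10·10 = 984 ≡ 5.
  α_i^2 mod 11 = [9, 5, 9, 1, 1].
  S_2 = Σ v_i α_i^2 r_i = 8·9·6 + 2·5·6 + 2·9·5 + 3·1·4 + 7·1·10 = 664 ≡ 4.
  S = (9, 5, 4) ≠ 0, so r is not a codeword (an error is present).
Step 3: locate the error. For a single error e at position i, S_ℓ = v_i·e·α_i^ℓ, so α_err = S_1/S_0.
  S_0^{−1} = 9^{−1} = 5 (mod 11), so α_err = 5·5 = 25 ≡ 3 = α_1. Error position i = 1.
  Consistency check: S_2/S_1 = 4·9 = 36 ≡ 3 = α_err ✓ (single-error assumption holds).
Step 4: error magnitude e = S_0/v_1 = S_0·∏_{j≠1}(α_1 − α_j) = 9·7 = 63 ≡ 8 (mod 11).
Step 5: correct position 1: c_1 = r_1 − e = 6 − 8 ≡ 9 (mod 11). Hence c = [9, 6, 5, 4, 10].
  Check: interpolating c through the α_i gives m(x) = 7 + 8·x (degree < 2) with m(α_i) = c_i for every i, so c is indeed a codeword.


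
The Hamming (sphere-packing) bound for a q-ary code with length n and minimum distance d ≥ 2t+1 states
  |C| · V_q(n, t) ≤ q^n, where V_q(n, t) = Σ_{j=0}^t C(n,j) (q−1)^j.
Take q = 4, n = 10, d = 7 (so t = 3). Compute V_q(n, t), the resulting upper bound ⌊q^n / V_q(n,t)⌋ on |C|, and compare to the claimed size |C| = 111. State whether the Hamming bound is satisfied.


V_q(n, t) = 3676, q^n = 1048576, Hamming bound = 285, |C| = 111 ≤ bound (satisfied).

Step 1: Compute V_q(n, t) = Σ_{j=0}^3 C(n, j) (q−1)^j.
  j = 0: C(10,0)·(3)^0 = 1·1 = 1.
  j = 1: C(10,1)·(3)^1 = 10·3 = 30.
  j = 2: C(10,2)·(3)^2 = 45·9 = 405.
  j = 3: C(10,3)·(3)^3 = 120·27 = 3240.
  V_q(n, t) = 1 + 30 + 405 + 3240 = 3676.
Step 2: q^n = 4^10 = 1048576.
Step 3: Hamming bound ⌊q^n / V_q(n,t)⌋ = ⌊1048576/3676⌋ = 285.
Step 4: Compare |C| = 111 to 285: satisfied.
The claimed |C| lies below the Hamming bound.


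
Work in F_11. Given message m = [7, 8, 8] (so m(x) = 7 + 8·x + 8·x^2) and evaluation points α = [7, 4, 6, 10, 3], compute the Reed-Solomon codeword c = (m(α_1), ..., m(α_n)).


c = [4, 2, 2, 7, 4]

Message polynomial: m(x) = 7 + 8·x + 8·x^2 (mod 11).
For each evaluation point α_i, compute m(α_i) mod 11:
  α_1 = 7: Horner steps 8 → 9 → 4, so m(7) = 4.
  α_2 = 4: Horner steps 8 → 7 → 2, so m(4) = 2.
  α_3 = 6: Horner steps 8 → 1 → 2, so m(6) = 2.
  α_4 = 10: Horner steps 8 → 0 → 7, so m(10) = 7.
  α_5 = 3: Horner steps 8 → 10 → 4, so m(3) = 4.
Codeword c = [4, 2, 2, 7, 4] ∈ F_11^5.


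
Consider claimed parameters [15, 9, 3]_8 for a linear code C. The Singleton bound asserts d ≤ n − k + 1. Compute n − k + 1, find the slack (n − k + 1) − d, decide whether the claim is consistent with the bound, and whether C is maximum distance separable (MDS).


Singleton RHS = n − k + 1 = 7, slack = 4, bound satisfied, not MDS.

Singleton bound: d ≤ n − k + 1.
Here n = 15, k = 9, so n − k + 1 = 7.
Given d = 3, check d ≤ 7: YES.
Slack = (n − k + 1) − d = 4.
The code is NOT MDS (slack = 4 > 0).
Description: the claimed parameters are [15, 9, 3]_8; such a code would be non-MDS.


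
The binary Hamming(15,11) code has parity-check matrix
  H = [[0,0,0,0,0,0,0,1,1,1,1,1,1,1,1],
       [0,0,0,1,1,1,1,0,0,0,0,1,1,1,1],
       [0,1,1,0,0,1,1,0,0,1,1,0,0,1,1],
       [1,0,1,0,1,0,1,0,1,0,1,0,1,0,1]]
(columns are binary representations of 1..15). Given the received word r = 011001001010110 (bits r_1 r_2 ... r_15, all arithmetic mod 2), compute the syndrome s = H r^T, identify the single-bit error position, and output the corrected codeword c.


s = (0, 1, 1, 0)^T, error position = 6, corrected codeword c = 011000001010110

Compute s = H r^T mod 2 one row at a time:
  s_1 = 0 + 1 + 0 + 1 + 0 + 1 + 1 + 0 = 4 ≡ 0 (mod 2).
  s_2 = 0 + 0 + 1 + 0 + 0 + 1 + 1 + 0 = 3 ≡ 1 (mod 2).
  s_3 = 1 + 1 + 1 + 0 + 0 + 1 + 1 + 0 = 5 ≡ 1 (mod 2).
  s_4 = 0 + 1 + 0 + 0 + 1 + 1 + 1 + 0 = 4 ≡ 0 (mod 2).
s = (0, 1, 1, 0)^T — this equals column 6 of H (binary 0110), so error is at position 6.
Correct: flip bit 6 of r = 011001001010110 to get c = 011000001010110.


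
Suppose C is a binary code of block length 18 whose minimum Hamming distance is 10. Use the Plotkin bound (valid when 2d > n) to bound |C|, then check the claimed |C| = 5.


Plotkin bound M ≤ 10; given |C| = 5 ≤ bound (satisfied).

Check applicability: 2d = 20, n = 18.
2d − n = 2 > 0, so Plotkin applies.
Compute d/(2d−n) = 10/2 ≈ 5.0000.
⌊d/(2d−n)⌋ = 5.
Plotkin bound: M ≤ 2·5 = 10.
Given |C| = 5, check: satisfied.
This |C| is below the Plotkin bound.


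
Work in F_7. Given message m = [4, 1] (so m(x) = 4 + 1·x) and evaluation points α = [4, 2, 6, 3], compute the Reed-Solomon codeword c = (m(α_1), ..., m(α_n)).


c = [1, 6, 3, 0]

Message polynomial: m(x) = 4 + 1·x (mod 7).
For each evaluation point α_i, compute m(α_i) mod 7:
  α_1 = 4: Horner steps 1 → 1, so m(4) = 1.
  α_2 = 2: Horner steps 1 → 6, so m(2) = 6.
  α_3 = 6: Horner steps 1 → 3, so m(6) = 3.
  α_4 = 3: Horner steps 1 → 0, so m(3) = 0.
Codeword c = [1, 6, 3, 0] ∈ F_7^4.


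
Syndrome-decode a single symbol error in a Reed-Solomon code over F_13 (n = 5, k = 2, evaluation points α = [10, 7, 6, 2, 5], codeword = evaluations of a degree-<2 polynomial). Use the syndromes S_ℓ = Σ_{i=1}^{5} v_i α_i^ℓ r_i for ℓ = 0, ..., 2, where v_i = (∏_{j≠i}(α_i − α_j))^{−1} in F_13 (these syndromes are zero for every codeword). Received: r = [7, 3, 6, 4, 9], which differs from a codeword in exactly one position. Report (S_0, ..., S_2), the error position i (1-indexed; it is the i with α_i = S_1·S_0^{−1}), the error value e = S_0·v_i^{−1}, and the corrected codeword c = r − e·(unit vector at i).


S = (1, 2, 4), error at position 4, error magnitude e = 12, c = [7, 3, 6, 5, 9].

Step 1: column multipliers v_i = (∏_{j≠i}(α_i − α_j))^{−1} mod 13.
  i = 1 (α = 10): (10−7)(10−6)(10−2)(10−5) = 3·4·8·5 = 480 ≡ 12, so v_1 = 12^{−1} = 12 (mod 13).
  i = 2 (α = 7): (7−10)(7−6)(7−2)(7−5) = (−3)·1·5·2 = −30 ≡ 9, so v_2 = 9^{−1} = 3 (mod 13).
  i = 3 (α = 6): (6−10)(6−7)(6−2)(6−5) = (−4)·(−1)·4·1 = 16 ≡ 3, so v_3 = 3^{−1} = 9 (mod 13).
  i = 4 (α = 2): (2−10)(2−7)(2−6)(2−5) = (−8)·(−5)·(−4)·(−3) = 480 ≡ 12, so v_4 = 12^{−1} = 12 (mod 13).
  i = 5 (α = 5): (5−10)(5−7)(5−6)(5−2) = (−5)·(−2)·(−1)·3 = −30 ≡ 9, so v_5 = 9^{−1} = 3 (mod 13).
  v = [12, 3, 9, 12, 3].
Step 2: syndromes of r = [7, 3, 6, 4, 9] (all sums mod 13).
  S_0 = Σ v_i r_i = 12·7 + 3·3 + 9·6 + 12·4 + 3·9 = 222 ≡ 1.
  S_1 = Σ v_i α_i r_i = 12·10·7 + 3·7·3 + 9·6·6 + 12·2·4 + 3·5·9 = 1458 ≡ 2.
  α_i^2 mod 13 = [9, 10, 10, 4, 12].
  S_2 = Σ v_i α_i^2 r_i = 12·9·7 + 3·10·3 + 9·10·6 + 12·4·4 + 3·12·9 = 1902 ≡ 4.
  S = (1, 2, 4) ≠ 0, so r is not a codeword (an error is present).
Step 3: locate the error. For a single error e at position i, S_ℓ = v_i·e·α_i^ℓ, so α_err = S_1/S_0.
  S_0^{−1} = 1^{−1} = 1 (mod 13), so α_err = 2·1 = 2 ≡ 2 = α_4. Error position i = 4.
  Consistency check: S_2/S_1 = 4·7 = 28 ≡ 2 = α_err ✓ (single-error assumption holds).
Step 4: error magnitude e = S_0/v_4 = S_0·∏_{j≠4}(α_4 − α_j) = 1·12 = 12 ≡ 12 (mod 13).
Step 5: correct position 4: c_4 = r_4 − e = 4 − 12 ≡ 5 (mod 13). Hence c = [7, 3, 6, 5, 9].
  Check: interpolating c through the α_i gives m(x) = 11 + 10·x (degree < 2) with m(α_i) = c_i for every i, so c is indeed a codeword.


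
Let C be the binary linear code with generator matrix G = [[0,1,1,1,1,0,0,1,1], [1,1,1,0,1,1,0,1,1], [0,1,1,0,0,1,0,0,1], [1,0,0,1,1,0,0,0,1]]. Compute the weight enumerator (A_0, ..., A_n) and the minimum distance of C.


Weight distribution: A_0 = 1, A_3 = 5, A_4 = 5, A_5 = 2, A_6 = 2, A_7 = 1. Minimum distance d = 3.

Enumerate all 2^4 = 16 messages m ∈ F_2^4.
For each, compute codeword c = mG in F_2^9, then tally its weight.
  m = 0000 → c = 000000000, weight = 0.
  m = 1000 → c = 011110011, weight = 6.
  m = 0100 → c = 111011011, weight = 7.
  m = 1100 → c = 100101000, weight = 3.
  m = 0010 → c = 011001001, weight = 4.
  m = 1010 → c = 000111010, weight = 4.
  m = 0110 → c = 100010010, weight = 3.
  m = 1110 → c = 111100001, weight = 5.
  m = 0001 → c = 100110001, weight = 4.
  m = 1001 → c = 111000010, weight = 4.
  m = 0101 → c = 011101010, weight = 5.
  m = 1101 → c = 000011001, weight = 3.
  m = 0011 → c = 111111000, weight = 6.
  m = 1011 → c = 100001011, weight = 4.
  m = 0111 → c = 000100011, weight = 3.
  m = 1111 → c = 011010000, weight = 3.
Tally weights:
  weight 0: 1 codewords.
  weight 3: 5 codewords.
  weight 4: 5 codewords.
  weight 5: 2 codewords.
  weight 6: 2 codewords.
  weight 7: 1 codewords.
Minimum distance d = smallest w > 0 with A_w > 0 = 3.
Sanity: Σ A_w = 16 = 2^4 = 16 ✓.


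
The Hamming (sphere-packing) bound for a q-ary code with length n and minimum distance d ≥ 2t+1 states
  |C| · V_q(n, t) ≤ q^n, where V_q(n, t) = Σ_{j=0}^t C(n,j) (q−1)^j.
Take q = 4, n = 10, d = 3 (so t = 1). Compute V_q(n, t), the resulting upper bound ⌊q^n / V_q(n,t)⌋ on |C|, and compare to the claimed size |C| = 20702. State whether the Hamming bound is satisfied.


V_q(n, t) = 31, q^n = 1048576, Hamming bound = 33825, |C| = 20702 ≤ bound (satisfied).

Step 1: Compute V_q(n, t) = Σ_{j=0}^1 C(n, j) (q−1)^j.
  j = 0: C(10,0)·(3)^0 = 1·1 = 1.
  j = 1: C(10,1)·(3)^1 = 10·3 = 30.
  V_q(n, t) = 1 + 30 = 31.
Step 2: q^n = 4^10 = 1048576.
Step 3: Hamming bound ⌊q^n / V_q(n,t)⌋ = ⌊1048576/31⌋ = 33825.
Step 4: Compare |C| = 20702 to 33825: satisfied.
The claimed |C| lies below the Hamming bound.


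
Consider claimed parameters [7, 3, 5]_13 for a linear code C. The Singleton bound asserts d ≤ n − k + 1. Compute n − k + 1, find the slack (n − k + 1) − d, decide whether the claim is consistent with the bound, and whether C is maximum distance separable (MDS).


Singleton RHS = n − k + 1 = 5, slack = 0, bound satisfied, MDS.

Singleton bound: d ≤ n − k + 1.
Here n = 7, k = 3, so n − k + 1 = 5.
Given d = 5, check d ≤ 5: YES.
Slack = (n − k + 1) − d = 0.
The code is MDS (slack = 0).
Description: the claimed parameters are [7, 3, 5]_13; such a code would be MDS (meets Singleton bound).


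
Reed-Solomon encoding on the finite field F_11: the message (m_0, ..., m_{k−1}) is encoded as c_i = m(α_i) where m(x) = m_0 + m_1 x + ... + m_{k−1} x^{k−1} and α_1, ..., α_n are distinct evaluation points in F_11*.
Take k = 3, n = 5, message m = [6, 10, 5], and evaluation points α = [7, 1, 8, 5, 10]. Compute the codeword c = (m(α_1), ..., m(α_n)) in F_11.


c = [2, 10, 10, 5, 1]

Message polynomial: m(x) = 6 + 10·x + 5·x^2 (mod 11).
For each evaluation point α_i, compute m(α_i) mod 11:
  α_1 = 7: Horner steps 5 → 1 → 2, so m(7) = 2.
  α_2 = 1: Horner steps 5 → 4 → 10, so m(1) = 10.
  α_3 = 8: Horner steps 5 → 6 → 10, so m(8) = 10.
  α_4 = 5: Horner steps 5 → 2 → 5, so m(5) = 5.
  α_5 = 10: Horner steps 5 → 5 → 1, so m(10) = 1.
Codeword c = [2, 10, 10, 5, 1] ∈ F_11^5.


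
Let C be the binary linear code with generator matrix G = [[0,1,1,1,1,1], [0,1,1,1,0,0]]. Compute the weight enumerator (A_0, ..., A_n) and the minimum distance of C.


Weight distribution: A_0 = 1, A_2 = 1, A_3 = 1, A_5 = 1. Minimum distance d = 2.

Enumerate all 2^2 = 4 messages m ∈ F_2^2.
For each, compute codeword c = mG in F_2^6, then tally its weight.
  m = 00 → c = 000000, weight = 0.
  m = 10 → c = 011111, weight = 5.
  m = 01 → c = 011100, weight = 3.
  m = 11 → c = 000011, weight = 2.
Tally weights:
  weight 0: 1 codewords.
  weight 2: 1 codewords.
  weight 3: 1 codewords.
  weight 5: 1 codewords.
Minimum distance d = smallest w > 0 with A_w > 0 = 2.
Sanity: Σ A_w = 4 = 2^2 = 4 ✓.


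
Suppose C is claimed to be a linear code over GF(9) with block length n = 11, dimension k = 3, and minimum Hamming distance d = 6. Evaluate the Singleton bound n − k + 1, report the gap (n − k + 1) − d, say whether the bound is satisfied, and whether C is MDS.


Singleton RHS = n − k + 1 = 9, slack = 3, bound satisfied, not MDS.

Singleton bound: d ≤ n − k + 1.
Here n = 11, k = 3, so n − k + 1 = 9.
Given d = 6, check d ≤ 9: YES.
Slack = (n − k + 1) − d = 3.
The code is NOT MDS (slack = 3 > 0).
Description: the claimed parameters are [11, 3, 6]_9; such a code would be non-MDS.


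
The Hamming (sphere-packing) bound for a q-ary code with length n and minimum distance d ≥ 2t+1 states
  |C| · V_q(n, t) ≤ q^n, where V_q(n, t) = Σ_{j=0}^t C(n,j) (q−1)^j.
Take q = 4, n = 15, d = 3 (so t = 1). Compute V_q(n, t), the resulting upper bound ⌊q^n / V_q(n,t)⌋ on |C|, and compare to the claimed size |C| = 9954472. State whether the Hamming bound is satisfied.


V_q(n, t) = 46, q^n = 1073741824, Hamming bound = 23342213, |C| = 9954472 ≤ bound (satisfied).

Step 1: Compute V_q(n, t) = Σ_{j=0}^1 C(n, j) (q−1)^j.
  j = 0: C(15,0)·(3)^0 = 1·1 = 1.
  j = 1: C(15,1)·(3)^1 = 15·3 = 45.
  V_q(n, t) = 1 + 45 = 46.
Step 2: q^n = 4^15 = 1073741824.
Step 3: Hamming bound ⌊q^n / V_q(n,t)⌋ = ⌊1073741824/46⌋ = 23342213.
Step 4: Compare |C| = 9954472 to 23342213: satisfied.
The claimed |C| lies below the Hamming bound.


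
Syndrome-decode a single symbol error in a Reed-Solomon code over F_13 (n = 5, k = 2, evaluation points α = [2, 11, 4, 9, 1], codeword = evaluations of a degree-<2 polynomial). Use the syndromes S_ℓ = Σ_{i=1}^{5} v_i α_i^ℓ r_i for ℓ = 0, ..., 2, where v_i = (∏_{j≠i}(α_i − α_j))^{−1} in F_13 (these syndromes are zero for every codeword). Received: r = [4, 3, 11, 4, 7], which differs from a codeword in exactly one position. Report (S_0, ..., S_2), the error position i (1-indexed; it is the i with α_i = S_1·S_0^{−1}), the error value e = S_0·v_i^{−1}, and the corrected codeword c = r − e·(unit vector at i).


S = (5, 6, 2), error at position 4, error magnitude e = 8, c = [4, 3, 11, 9, 7].

Step 1: column multipliers v_i = (∏_{j≠i}(α_i − α_j))^{−1} mod 13.
  i = 1 (α = 2): (2−11)(2−4)(2−9)(2−1) = (−9)·(−2)·(−7)·1 = −126 ≡ 4, so v_1 = 4^{−1} = 10 (mod 13).
  i = 2 (α = 11): (11−2)(11−4)(11−9)(11−1) = 9·7·2·10 = 1260 ≡ 12, so v_2 = 12^{−1} = 12 (mod 13).
  i = 3 (α = 4): (4−2)(4−11)(4−9)(4−1) = 2·(−7)·(−5)·3 = 210 ≡ 2, so v_3 = 2^{−1} = 7 (mod 13).
  i = 4 (α = 9): (9−2)(9−11)(9−4)(9−1) = 7·(−2)·5·8 = −560 ≡ 12, so v_4 = 12^{−1} = 12 (mod 13).
  i = 5 (α = 1): (1−2)(1−11)(1−4)(1−9) = (−1)·(−10)·(−3)·(−8) = 240 ≡ 6, so v_5 = 6^{−1} = 11 (mod 13).
  v = [10, 12, 7, 12, 11].
Step 2: syndromes of r = [4, 3, 11, 4, 7] (all sums mod 13).
  S_0 = Σ v_i r_i = 10·4 + 12·3 + 7·11 + 12·4 + 11·7 = 278 ≡ 5.
  S_1 = Σ v_i α_i r_i = 10·2·4 + 12·11·3 + 7·4·11 + 12·9·4 + 11·1·7 = 1293 ≡ 6.
  α_i^2 mod 13 = [4, 4, 3, 3, 1].
  S_2 = Σ v_i α_i^2 r_i = 10·4·4 + 12·4·3 + 7·3·11 + 12·3·4 + 11·1·7 = 756 ≡ 2.
  S = (5, 6, 2) ≠ 0, so r is not a codeword (an error is present).
Step 3: locate the error. For a single error e at position i, S_ℓ = v_i·e·α_i^ℓ, so α_err = S_1/S_0.
  S_0^{−1} = 5^{−1} = 8 (mod 13), so α_err = 6·8 = 48 ≡ 9 = α_4. Error position i = 4.
  Consistency check: S_2/S_1 = 2·11 = 22 ≡ 9 = α_err ✓ (single-error assumption holds).
Step 4: error magnitude e = S_0/v_4 = S_0·∏_{j≠4}(α_4 − α_j) = 5·12 = 60 ≡ 8 (mod 13).
Step 5: correct position 4: c_4 = r_4 − e = 4 − 8 ≡ 9 (mod 13). Hence c = [4, 3, 11, 9, 7].
  Check: interpolating c through the α_i gives m(x) = 10 + 10·x (degree < 2) with m(α_i) = c_i for every i, so c is indeed a codeword.


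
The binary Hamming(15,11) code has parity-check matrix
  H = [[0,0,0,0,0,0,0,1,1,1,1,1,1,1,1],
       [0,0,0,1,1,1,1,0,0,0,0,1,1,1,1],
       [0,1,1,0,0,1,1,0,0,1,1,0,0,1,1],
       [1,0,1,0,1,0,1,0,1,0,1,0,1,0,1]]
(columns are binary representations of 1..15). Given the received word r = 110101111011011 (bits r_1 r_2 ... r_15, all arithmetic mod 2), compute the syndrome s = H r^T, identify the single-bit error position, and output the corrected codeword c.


s = (0, 0, 0, 1)^T, error position = 1, corrected codeword c = 010101111011011

Compute s = H r^T mod 2 one row at a time:
  s_1 = 1 + 1 + 0 + 1 + 1 + 0 + 1 + 1 = 6 ≡ 0 (mod 2).
  s_2 = 1 + 0 + 1 + 1 + 1 + 0 + 1 + 1 = 6 ≡ 0 (mod 2).
  s_3 = 1 + 0 + 1 + 1 + 0 + 1 + 1 + 1 = 6 ≡ 0 (mod 2).
  s_4 = 1 + 0 + 0 + 1 + 1 + 1 + 0 + 1 = 5 ≡ 1 (mod 2).
s = (0, 0, 0, 1)^T — this equals column 1 of H (binary 0001), so error is at position 1.
Correct: flip bit 1 of r = 110101111011011 to get c = 010101111011011.


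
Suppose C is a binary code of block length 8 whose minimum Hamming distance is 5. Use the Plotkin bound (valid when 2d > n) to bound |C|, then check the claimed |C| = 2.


Plotkin bound M ≤ 4; given |C| = 2 ≤ bound (satisfied).

Check applicability: 2d = 10, n = 8.
2d − n = 2 > 0, so Plotkin applies.
Compute d/(2d−n) = 5/2 ≈ 2.5000.
⌊d/(2d−n)⌋ = 2.
Plotkin bound: M ≤ 2·2 = 4.
Given |C| = 2, check: satisfied.
This |C| is below the Plotkin bound.


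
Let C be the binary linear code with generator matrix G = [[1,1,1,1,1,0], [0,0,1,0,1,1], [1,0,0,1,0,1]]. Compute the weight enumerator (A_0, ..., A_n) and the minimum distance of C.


Weight distribution: A_0 = 1, A_1 = 1, A_3 = 2, A_4 = 3, A_5 = 1. Minimum distance d = 1.

Enumerate all 2^3 = 8 messages m ∈ F_2^3.
For each, compute codeword c = mG in F_2^6, then tally its weight.
  m = 000 → c = 000000, weight = 0.
  m = 100 → c = 111110, weight = 5.
  m = 010 → c = 001011, weight = 3.
  m = 110 → c = 110101, weight = 4.
  m = 001 → c = 100101, weight = 3.
  m = 101 → c = 011011, weight = 4.
  m = 011 → c = 101110, weight = 4.
  m = 111 → c = 010000, weight = 1.
Tally weights:
  weight 0: 1 codewords.
  weight 1: 1 codewords.
  weight 3: 2 codewords.
  weight 4: 3 codewords.
  weight 5: 1 codewords.
Minimum distance d = smallest w > 0 with A_w > 0 = 1.
Sanity: Σ A_w = 8 = 2^3 = 8 ✓.


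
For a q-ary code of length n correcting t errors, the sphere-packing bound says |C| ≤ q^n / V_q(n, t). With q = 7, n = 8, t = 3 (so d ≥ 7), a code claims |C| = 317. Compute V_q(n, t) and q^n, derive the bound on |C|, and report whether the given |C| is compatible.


V_q(n, t) = 13153, q^n = 5764801, Hamming bound = 438, |C| = 317 ≤ bound (satisfied).

Step 1: Compute V_q(n, t) = Σ_{j=0}^3 C(n, j) (q−1)^j.
  j = 0: C(8,0)·(6)^0 = 1·1 = 1.
  j = 1: C(8,1)·(6)^1 = 8·6 = 48.
  j = 2: C(8,2)·(6)^2 = 28·36 = 1008.
  j = 3: C(8,3)·(6)^3 = 56·216 = 12096.
  V_q(n, t) = 1 + 48 + 1008 + 12096 = 13153.
Step 2: q^n = 7^8 = 5764801.
Step 3: Hamming bound ⌊q^n / V_q(n,t)⌋ = ⌊5764801/13153⌋ = 438.
Step 4: Compare |C| = 317 to 438: satisfied.
The claimed |C| lies below the Hamming bound.


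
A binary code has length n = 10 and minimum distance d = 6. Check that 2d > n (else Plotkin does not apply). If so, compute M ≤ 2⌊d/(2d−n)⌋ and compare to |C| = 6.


Plotkin bound M ≤ 6; given |C| = 6 ≤ bound (satisfied).

Check applicability: 2d = 12, n = 10.
2d − n = 2 > 0, so Plotkin applies.
Compute d/(2d−n) = 6/2 ≈ 3.0000.
⌊d/(2d−n)⌋ = 3.
Plotkin bound: M ≤ 2·3 = 6.
Given |C| = 6, check: satisfied.
This |C| is at the Plotkin bound.


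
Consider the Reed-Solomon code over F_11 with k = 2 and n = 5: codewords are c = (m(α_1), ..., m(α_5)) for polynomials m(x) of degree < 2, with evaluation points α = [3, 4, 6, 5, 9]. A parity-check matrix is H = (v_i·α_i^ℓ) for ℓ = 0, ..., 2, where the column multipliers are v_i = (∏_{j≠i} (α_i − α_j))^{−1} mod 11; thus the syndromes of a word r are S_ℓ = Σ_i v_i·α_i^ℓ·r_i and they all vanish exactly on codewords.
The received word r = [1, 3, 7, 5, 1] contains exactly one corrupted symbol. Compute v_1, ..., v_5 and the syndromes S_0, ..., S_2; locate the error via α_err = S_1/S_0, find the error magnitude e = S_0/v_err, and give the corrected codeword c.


S = (4, 3, 5), error at position 5, error magnitude e = 10, c = [1, 3, 7, 5, 2].

Step 1: column multipliers v_i = (∏_{j≠i}(α_i − α_j))^{−1} mod 11.
  i = 1 (α = 3): (3−4)(3−6)(3−5)(3−9) = (−1)·(−3)·(−2)·(−6) = 36 ≡ 3, so v_1 = 3^{−1} = 4 (mod 11).
  i = 2 (α = 4): (4−3)(4−6)(4−5)(4−9) = 1·(−2)·(−1)·(−5) = −10 ≡ 1, so v_2 = 1^{−1} = 1 (mod 11).
  i = 3 (α = 6): (6−3)(6−4)(6−5)(6−9) = 3·2·1·(−3) = −18 ≡ 4, so v_3 = 4^{−1} = 3 (mod 11).
  i = 4 (α = 5): (5−3)(5−4)(5−6)(5−9) = 2·1·(−1)·(−4) = 8 ≡ 8, so v_4 = 8^{−1} = 7 (mod 11).
  i = 5 (α = 9): (9−3)(9−4)(9−6)(9−5) = 6·5·3·4 = 360 ≡ 8, so v_5 = 8^{−1} = 7 (mod 11).
  v = [4, 1, 3, 7, 7].
Step 2: syndromes of r = [1, 3, 7, 5, 1] (all sums mod 11).
  S_0 = Σ v_i r_i = 4·1 + 1·3 + 3·7 + 7·5 + 7·1 = 70 ≡ 4.
  S_1 = Σ v_i α_i r_i = 4·3·1 + 1·4·3 + 3·6·7 + 7·5·5 + 7·9·1 = 388 ≡ 3.
  α_i^2 mod 11 = [9, 5, 3, 3, 4].
  S_2 = Σ v_i α_i^2 r_i = 4·9·1 + 1·5·3 + 3·3·7 + 7·3·5 + 7·4·1 = 247 ≡ 5.
  S = (4, 3, 5) ≠ 0, so r is not a codeword (an error is present).
Step 3: locate the error. For a single error e at position i, S_ℓ = v_i·e·α_i^ℓ, so α_err = S_1/S_0.
  S_0^{−1} = 4^{−1} = 3 (mod 11), so α_err = 3·3 = 9 ≡ 9 = α_5. Error position i = 5.
  Consistency check: S_2/S_1 = 5·4 = 20 ≡ 9 = α_err ✓ (single-error assumption holds).
Step 4: error magnitude e = S_0/v_5 = S_0·∏_{j≠5}(α_5 − α_j) = 4·8 = 32 ≡ 10 (mod 11).
Step 5: correct position 5: c_5 = r_5 − e = 1 − 10 ≡ 2 (mod 11). Hence c = [1, 3, 7, 5, 2].
  Check: interpolating c through the α_i gives m(x) = 6 + 2·x (degree < 2) with m(α_i) = c_i for every i, so c is indeed a codeword.
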